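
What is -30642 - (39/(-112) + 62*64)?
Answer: -3876281/112 ≈ -34610.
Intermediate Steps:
-30642 - (39/(-112) + 62*64) = -30642 - (39*(-1/112) + 3968) = -30642 - (-39/112 + 3968) = -30642 - 1*444377/112 = -30642 - 444377/112 = -3876281/112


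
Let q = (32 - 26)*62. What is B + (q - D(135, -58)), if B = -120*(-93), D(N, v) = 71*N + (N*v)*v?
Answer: -452193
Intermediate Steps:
D(N, v) = 71*N + N*v**2
q = 372 (q = 6*62 = 372)
B = 11160
B + (q - D(135, -58)) = 11160 + (372 - 135*(71 + (-58)**2)) = 11160 + (372 - 135*(71 + 3364)) = 11160 + (372 - 135*3435) = 11160 + (372 - 1*463725) = 11160 + (372 - 463725) = 11160 - 463353 = -452193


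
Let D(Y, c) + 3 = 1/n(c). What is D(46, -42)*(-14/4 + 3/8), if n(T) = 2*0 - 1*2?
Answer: 175/16 ≈ 10.938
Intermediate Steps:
n(T) = -2 (n(T) = 0 - 2 = -2)
D(Y, c) = -7/2 (D(Y, c) = -3 + 1/(-2) = -3 - 1/2 = -7/2)
D(46, -42)*(-14/4 + 3/8) = -7*(-14/4 + 3/8)/2 = -7*(-14*1/4 + 3*(1/8))/2 = -7*(-7/2 + 3/8)/2 = -7/2*(-25/8) = 175/16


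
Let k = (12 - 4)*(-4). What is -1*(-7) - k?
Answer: 39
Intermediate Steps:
k = -32 (k = 8*(-4) = -32)
-1*(-7) - k = -1*(-7) - 1*(-32) = 7 + 32 = 39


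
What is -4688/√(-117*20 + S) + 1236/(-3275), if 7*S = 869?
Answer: -1236/3275 + 4688*I*√108577/15511 ≈ -0.3774 + 99.59*I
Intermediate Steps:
S = 869/7 (S = (⅐)*869 = 869/7 ≈ 124.14)
-4688/√(-117*20 + S) + 1236/(-3275) = -4688/√(-117*20 + 869/7) + 1236/(-3275) = -4688/√(-2340 + 869/7) + 1236*(-1/3275) = -4688*(-I*√108577/15511) - 1236/3275 = -(-4688)*I*√108577/15511 - 1236/3275 = 4688*I*√108577/15511 - 1236/3275 = -1236/3275 + 4688*I*√108577/15511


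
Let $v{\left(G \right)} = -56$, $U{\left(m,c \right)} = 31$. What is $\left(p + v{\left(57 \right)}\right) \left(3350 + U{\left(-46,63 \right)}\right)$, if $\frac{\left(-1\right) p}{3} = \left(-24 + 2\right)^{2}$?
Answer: $-5098548$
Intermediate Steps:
$p = -1452$ ($p = - 3 \left(-24 + 2\right)^{2} = - 3 \left(-22\right)^{2} = \left(-3\right) 484 = -1452$)
$\left(p + v{\left(57 \right)}\right) \left(3350 + U{\left(-46,63 \right)}\right) = \left(-1452 - 56\right) \left(3350 + 31\right) = \left(-1508\right) 3381 = -5098548$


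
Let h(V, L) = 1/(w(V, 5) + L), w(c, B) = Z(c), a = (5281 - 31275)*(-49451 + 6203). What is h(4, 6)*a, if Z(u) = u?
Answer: 562094256/5 ≈ 1.1242e+8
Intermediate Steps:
a = 1124188512 (a = -25994*(-43248) = 1124188512)
w(c, B) = c
h(V, L) = 1/(L + V) (h(V, L) = 1/(V + L) = 1/(L + V))
h(4, 6)*a = 1124188512/(6 + 4) = 1124188512/10 = (⅒)*1124188512 = 562094256/5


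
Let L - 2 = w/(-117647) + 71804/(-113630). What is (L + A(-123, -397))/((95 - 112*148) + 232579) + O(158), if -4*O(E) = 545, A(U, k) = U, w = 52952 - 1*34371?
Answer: -393607095379361053/2888847466163780 ≈ -136.25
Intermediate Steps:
w = 18581 (w = 52952 - 34371 = 18581)
L = 8088786501/6684114305 (L = 2 + (18581/(-117647) + 71804/(-113630)) = 2 + (18581*(-1/117647) + 71804*(-1/113630)) = 2 + (-18581/117647 - 35902/56815) = 2 - 5279442109/6684114305 = 8088786501/6684114305 ≈ 1.2102)
O(E) = -545/4 (O(E) = -¼*545 = -545/4)
(L + A(-123, -397))/((95 - 112*148) + 232579) + O(158) = (8088786501/6684114305 - 123)/((95 - 112*148) + 232579) - 545/4 = -814057273014/(6684114305*((95 - 16576) + 232579)) - 545/4 = -814057273014/(6684114305*(-16481 + 232579)) - 545/4 = -814057273014/6684114305/216098 - 545/4 = -814057273014/6684114305*1/216098 - 545/4 = -407028636507/722211866540945 - 545/4 = -393607095379361053/2888847466163780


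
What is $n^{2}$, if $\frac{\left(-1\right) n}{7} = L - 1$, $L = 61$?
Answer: $176400$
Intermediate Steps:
$n = -420$ ($n = - 7 \left(61 - 1\right) = \left(-7\right) 60 = -420$)
$n^{2} = \left(-420\right)^{2} = 176400$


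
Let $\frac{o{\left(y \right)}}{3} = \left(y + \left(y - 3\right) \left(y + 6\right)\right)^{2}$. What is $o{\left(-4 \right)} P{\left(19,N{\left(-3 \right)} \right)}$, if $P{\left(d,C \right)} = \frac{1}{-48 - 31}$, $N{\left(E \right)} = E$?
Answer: $- \frac{972}{79} \approx -12.304$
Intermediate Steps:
$o{\left(y \right)} = 3 \left(y + \left(-3 + y\right) \left(6 + y\right)\right)^{2}$ ($o{\left(y \right)} = 3 \left(y + \left(y - 3\right) \left(y + 6\right)\right)^{2} = 3 \left(y + \left(-3 + y\right) \left(6 + y\right)\right)^{2}$)
$P{\left(d,C \right)} = - \frac{1}{79}$ ($P{\left(d,C \right)} = \frac{1}{-79} = - \frac{1}{79}$)
$o{\left(-4 \right)} P{\left(19,N{\left(-3 \right)} \right)} = 3 \left(-18 + \left(-4\right)^{2} + 4 \left(-4\right)\right)^{2} \left(- \frac{1}{79}\right) = 3 \left(-18 + 16 - 16\right)^{2} \left(- \frac{1}{79}\right) = 3 \left(-18\right)^{2} \left(- \frac{1}{79}\right) = 3 \cdot 324 \left(- \frac{1}{79}\right) = 972 \left(- \frac{1}{79}\right) = - \frac{972}{79}$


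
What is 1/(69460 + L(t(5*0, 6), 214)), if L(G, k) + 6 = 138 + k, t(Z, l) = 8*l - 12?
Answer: 1/69806 ≈ 1.4325e-5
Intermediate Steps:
t(Z, l) = -12 + 8*l
L(G, k) = 132 + k (L(G, k) = -6 + (138 + k) = 132 + k)
1/(69460 + L(t(5*0, 6), 214)) = 1/(69460 + (132 + 214)) = 1/(69460 + 346) = 1/69806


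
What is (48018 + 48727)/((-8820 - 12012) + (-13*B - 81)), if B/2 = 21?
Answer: -96745/21459 ≈ -4.5084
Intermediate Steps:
B = 42 (B = 2*21 = 42)
(48018 + 48727)/((-8820 - 12012) + (-13*B - 81)) = (48018 + 48727)/((-8820 - 12012) + (-13*42 - 81)) = 96745/(-20832 + (-546 - 81)) = 96745/(-20832 - 627) = 96745/(-21459) = 96745*(-1/21459) = -96745/21459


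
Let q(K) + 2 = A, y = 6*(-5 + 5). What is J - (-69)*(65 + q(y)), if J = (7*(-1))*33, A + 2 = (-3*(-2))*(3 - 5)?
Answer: 3150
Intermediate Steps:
A = -14 (A = -2 + (-3*(-2))*(3 - 5) = -2 + 6*(-2) = -2 - 12 = -14)
y = 0 (y = 6*0 = 0)
q(K) = -16 (q(K) = -2 - 14 = -16)
J = -231 (J = -7*33 = -231)
J - (-69)*(65 + q(y)) = -231 - (-69)*(65 - 16) = -231 - (-69)*49 = -231 - 1*(-3381) = -231 + 3381 = 3150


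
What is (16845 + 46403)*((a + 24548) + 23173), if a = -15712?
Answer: 2024505232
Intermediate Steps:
(16845 + 46403)*((a + 24548) + 23173) = (16845 + 46403)*((-15712 + 24548) + 23173) = 63248*(8836 + 23173) = 63248*32009 = 2024505232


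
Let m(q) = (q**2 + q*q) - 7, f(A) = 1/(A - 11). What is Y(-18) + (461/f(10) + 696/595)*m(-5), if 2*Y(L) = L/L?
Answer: -23528919/1190 ≈ -19772.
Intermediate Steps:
Y(L) = 1/2 (Y(L) = (L/L)/2 = (1/2)*1 = 1/2)
f(A) = 1/(-11 + A)
m(q) = -7 + 2*q**2 (m(q) = (q**2 + q**2) - 7 = 2*q**2 - 7 = -7 + 2*q**2)
Y(-18) + (461/f(10) + 696/595)*m(-5) = 1/2 + (461/(1/(-11 + 10)) + 696/595)*(-7 + 2*(-5)**2) = 1/2 + (461/(1/(-1)) + 696*(1/595))*(-7 + 2*25) = 1/2 + (461/(-1) + 696/595)*(-7 + 50) = 1/2 + (461*(-1) + 696/595)*43 = 1/2 + (-461 + 696/595)*43 = 1/2 - 273599/595*43 = 1/2 - 11764757/595 = -23528919/1190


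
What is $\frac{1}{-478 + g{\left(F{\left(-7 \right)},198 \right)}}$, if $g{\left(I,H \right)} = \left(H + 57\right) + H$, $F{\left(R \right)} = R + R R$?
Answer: $- \frac{1}{25} \approx -0.04$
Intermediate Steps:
$F{\left(R \right)} = R + R^{2}$
$g{\left(I,H \right)} = 57 + 2 H$ ($g{\left(I,H \right)} = \left(57 + H\right) + H = 57 + 2 H$)
$\frac{1}{-478 + g{\left(F{\left(-7 \right)},198 \right)}} = \frac{1}{-478 + \left(57 + 2 \cdot 198\right)} = \frac{1}{-478 + \left(57 + 396\right)} = \frac{1}{-478 + 453} = \frac{1}{-25} = - \frac{1}{25}$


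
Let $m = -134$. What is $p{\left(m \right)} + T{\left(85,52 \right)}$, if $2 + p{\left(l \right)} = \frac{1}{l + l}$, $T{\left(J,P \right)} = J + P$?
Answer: $\frac{36179}{268} \approx 135.0$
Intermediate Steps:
$p{\left(l \right)} = -2 + \frac{1}{2 l}$ ($p{\left(l \right)} = -2 + \frac{1}{l + l} = -2 + \frac{1}{2 l}$)
$p{\left(m \right)} + T{\left(85,52 \right)} = \left(-2 + \frac{1}{2 \left(-134\right)}\right) + \left(85 + 52\right) = \left(-2 + \frac{1}{2} \left(- \frac{1}{134}\right)\right) + 137 = \left(-2 - \frac{1}{268}\right) + 137 = - \frac{537}{268} + 137 = \frac{36179}{268}$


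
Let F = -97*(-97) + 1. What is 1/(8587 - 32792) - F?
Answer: -227769051/24205 ≈ -9410.0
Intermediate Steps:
F = 9410 (F = 9409 + 1 = 9410)
1/(8587 - 32792) - F = 1/(8587 - 32792) - 1*9410 = 1/(-24205) - 9410 = -1/24205 - 9410 = -227769051/24205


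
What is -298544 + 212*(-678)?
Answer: -442280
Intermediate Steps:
-298544 + 212*(-678) = -298544 - 143736 = -442280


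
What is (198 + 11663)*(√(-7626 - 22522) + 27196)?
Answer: 322571756 + 23722*I*√7537 ≈ 3.2257e+8 + 2.0594e+6*I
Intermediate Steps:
(198 + 11663)*(√(-7626 - 22522) + 27196) = 11861*(√(-30148) + 27196) = 11861*(2*I*√7537 + 27196) = 11861*(27196 + 2*I*√7537) = 322571756 + 23722*I*√7537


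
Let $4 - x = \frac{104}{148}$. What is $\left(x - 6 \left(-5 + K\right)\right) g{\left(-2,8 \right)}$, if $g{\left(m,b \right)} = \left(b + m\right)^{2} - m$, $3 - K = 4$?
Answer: $\frac{55252}{37} \approx 1493.3$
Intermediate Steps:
$K = -1$ ($K = 3 - 4 = -1$)
$x = \frac{122}{37}$ ($x = 4 - \frac{104}{148} = 4 - 104 \cdot \frac{1}{148} = 4 - \frac{26}{37} = \frac{122}{37} \approx 3.2973$)
$\left(x - 6 \left(-5 + K\right)\right) g{\left(-2,8 \right)} = \left(\frac{122}{37} - 6 \left(-5 - 1\right)\right) \left(\left(8 - 2\right)^{2} - -2\right) = \left(\frac{122}{37} - -36\right) \left(6^{2} + 2\right) = \left(\frac{122}{37} + 36\right) \left(36 + 2\right) = \frac{1454}{37} \cdot 38 = \frac{55252}{37}$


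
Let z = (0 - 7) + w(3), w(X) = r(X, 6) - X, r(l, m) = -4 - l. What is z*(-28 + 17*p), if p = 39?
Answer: -10795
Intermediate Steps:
w(X) = -4 - 2*X (w(X) = (-4 - X) - X = -4 - 2*X)
z = -17 (z = (0 - 7) + (-4 - 2*3) = -7 + (-4 - 6) = -7 - 10 = -17)
z*(-28 + 17*p) = -17*(-28 + 17*39) = -17*(-28 + 663) = -17*635 = -10795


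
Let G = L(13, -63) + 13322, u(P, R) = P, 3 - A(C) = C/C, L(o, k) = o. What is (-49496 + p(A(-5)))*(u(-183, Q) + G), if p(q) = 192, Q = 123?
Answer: -648446208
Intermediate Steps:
A(C) = 2 (A(C) = 3 - C/C = 3 - 1*1 = 3 - 1 = 2)
G = 13335 (G = 13 + 13322 = 13335)
(-49496 + p(A(-5)))*(u(-183, Q) + G) = (-49496 + 192)*(-183 + 13335) = -49304*13152 = -648446208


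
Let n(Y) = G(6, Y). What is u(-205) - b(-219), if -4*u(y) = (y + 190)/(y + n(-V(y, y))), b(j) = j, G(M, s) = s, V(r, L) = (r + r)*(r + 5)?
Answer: 14402313/65764 ≈ 219.00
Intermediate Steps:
V(r, L) = 2*r*(5 + r) (V(r, L) = (2*r)*(5 + r) = 2*r*(5 + r))
n(Y) = Y
u(y) = -(190 + y)/(4*(y - 2*y*(5 + y))) (u(y) = -(y + 190)/(4*(y - 2*y*(5 + y))) = -(190 + y)/(4*(y - 2*y*(5 + y))))
u(-205) - b(-219) = (¼)*(190 - 205)/(-205*(9 + 2*(-205))) - 1*(-219) = (¼)*(-1/205)*(-15)/(9 - 410) + 219 = (¼)*(-1/205)*(-15)/(-401) + 219 = (¼)*(-1/205)*(-1/401)*(-15) + 219 = -3/65764 + 219 = 14402313/65764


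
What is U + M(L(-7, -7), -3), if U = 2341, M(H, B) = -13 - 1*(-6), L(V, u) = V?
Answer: 2334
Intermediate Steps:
M(H, B) = -7 (M(H, B) = -13 + 6 = -7)
U + M(L(-7, -7), -3) = 2341 - 7 = 2334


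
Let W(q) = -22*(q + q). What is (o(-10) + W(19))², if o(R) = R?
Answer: 715716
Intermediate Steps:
W(q) = -44*q
(o(-10) + W(19))² = (-10 - 44*19)² = (-10 - 836)² = (-846)² = 715716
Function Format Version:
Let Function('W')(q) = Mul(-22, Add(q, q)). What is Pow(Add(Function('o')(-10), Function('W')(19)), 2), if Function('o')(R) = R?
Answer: 715716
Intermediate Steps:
Function('W')(q) = Mul(-44, q) (Function('W')(q) = Mul(-22, Mul(2, q)) = Mul(-44, q))
Pow(Add(Function('o')(-10), Function('W')(19)), 2) = Pow(Add(-10, Mul(-44, 19)), 2) = Pow(Add(-10, -836), 2) = Pow(-846, 2) = 715716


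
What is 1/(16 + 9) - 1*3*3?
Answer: -224/25 ≈ -8.9600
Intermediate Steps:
1/(16 + 9) - 1*3*3 = 1/25 - 3*3 = 1/25 - 9 = -224/25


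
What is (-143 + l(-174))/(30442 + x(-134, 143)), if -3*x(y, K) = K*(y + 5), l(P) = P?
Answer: -317/36591 ≈ -0.0086633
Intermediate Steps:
x(y, K) = -K*(5 + y)/3 (x(y, K) = -K*(y + 5)/3 = -K*(5 + y)/3)
(-143 + l(-174))/(30442 + x(-134, 143)) = (-143 - 174)/(30442 - ⅓*143*(5 - 134)) = -317/(30442 - ⅓*143*(-129)) = -317/(30442 + 6149) = -317/36591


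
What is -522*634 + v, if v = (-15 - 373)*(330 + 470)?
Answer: -641348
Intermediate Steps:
v = -310400 (v = -388*800 = -310400)
-522*634 + v = -522*634 - 310400 = -330948 - 310400 = -641348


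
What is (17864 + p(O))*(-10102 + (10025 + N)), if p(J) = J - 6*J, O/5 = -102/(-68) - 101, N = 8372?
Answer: 337631385/2 ≈ 1.6882e+8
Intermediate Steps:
O = -995/2 (O = 5*(-102/(-68) - 101) = 5*(-102*(-1/68) - 101) = 5*(3/2 - 101) = 5*(-199/2) = -995/2 ≈ -497.50)
p(J) = -5*J
(17864 + p(O))*(-10102 + (10025 + N)) = (17864 - 5*(-995/2))*(-10102 + (10025 + 8372)) = (17864 + 4975/2)*(-10102 + 18397) = (40703/2)*8295 = 337631385/2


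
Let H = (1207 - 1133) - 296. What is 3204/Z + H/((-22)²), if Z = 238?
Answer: 374475/28798 ≈ 13.004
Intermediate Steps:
H = -222 (H = 74 - 296 = -222)
3204/Z + H/((-22)²) = 3204/238 - 222/((-22)²) = 3204*(1/238) - 222/484 = 1602/119 - 222*1/484 = 1602/119 - 111/242 = 374475/28798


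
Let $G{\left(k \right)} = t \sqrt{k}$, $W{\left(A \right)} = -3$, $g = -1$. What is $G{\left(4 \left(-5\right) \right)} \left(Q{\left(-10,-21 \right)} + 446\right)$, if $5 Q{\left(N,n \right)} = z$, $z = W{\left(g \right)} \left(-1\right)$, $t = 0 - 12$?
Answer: $- \frac{53592 i \sqrt{5}}{5} \approx - 23967.0 i$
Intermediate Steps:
$t = -12$ ($t = 0 - 12 = -12$)
$z = 3$ ($z = \left(-3\right) \left(-1\right) = 3$)
$Q{\left(N,n \right)} = \frac{3}{5}$ ($Q{\left(N,n \right)} = \frac{1}{5} \cdot 3 = \frac{3}{5}$)
$G{\left(k \right)} = - 12 \sqrt{k}$
$G{\left(4 \left(-5\right) \right)} \left(Q{\left(-10,-21 \right)} + 446\right) = - 12 \sqrt{4 \left(-5\right)} \left(\frac{3}{5} + 446\right) = - 12 \sqrt{-20} \cdot \frac{2233}{5} = - 12 \cdot 2 i \sqrt{5} \cdot \frac{2233}{5} = - 24 i \sqrt{5} \cdot \frac{2233}{5} = - \frac{53592 i \sqrt{5}}{5}$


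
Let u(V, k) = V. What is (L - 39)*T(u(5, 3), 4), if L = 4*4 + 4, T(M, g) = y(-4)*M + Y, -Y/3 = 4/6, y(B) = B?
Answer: 418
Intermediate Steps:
Y = -2 (Y = -12/6 = -3*⅔ = -2)
T(M, g) = -2 - 4*M (T(M, g) = -4*M - 2 = -2 - 4*M)
L = 20 (L = 16 + 4 = 20)
(L - 39)*T(u(5, 3), 4) = (20 - 39)*(-2 - 4*5) = -19*(-2 - 20) = -19*(-22) = 418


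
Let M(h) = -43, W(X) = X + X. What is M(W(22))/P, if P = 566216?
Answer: -43/566216 ≈ -7.5943e-5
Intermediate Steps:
W(X) = 2*X
M(W(22))/P = -43/566216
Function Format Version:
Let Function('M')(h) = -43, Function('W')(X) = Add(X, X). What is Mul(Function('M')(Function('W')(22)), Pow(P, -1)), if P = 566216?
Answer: Rational(-43, 566216) ≈ -7.5943e-5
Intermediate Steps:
Function('W')(X) = Mul(2, X)
Mul(Function('M')(Function('W')(22)), Pow(P, -1)) = Mul(-43, Pow(566216, -1)) = Mul(-43, Rational(1, 566216)) = Rational(-43, 566216)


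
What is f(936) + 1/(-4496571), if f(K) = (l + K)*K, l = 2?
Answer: 3947845447727/4496571 ≈ 8.7797e+5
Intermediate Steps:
f(K) = K*(2 + K) (f(K) = (2 + K)*K = K*(2 + K))
f(936) + 1/(-4496571) = 936*(2 + 936) + 1/(-4496571) = 936*938 - 1/4496571 = 877968 - 1/4496571 = 3947845447727/4496571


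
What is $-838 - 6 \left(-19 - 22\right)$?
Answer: $-592$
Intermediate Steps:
$-838 - 6 \left(-19 - 22\right) = -838 - 6 \left(-41\right) = -838 - -246 = -838 + 246 = -592$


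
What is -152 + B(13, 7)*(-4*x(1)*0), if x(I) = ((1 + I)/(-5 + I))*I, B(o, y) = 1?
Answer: -152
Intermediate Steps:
x(I) = I*(1 + I)/(-5 + I) (x(I) = ((1 + I)/(-5 + I))*I = I*(1 + I)/(-5 + I))
-152 + B(13, 7)*(-4*x(1)*0) = -152 + 1*(-4*(1 + 1)/(-5 + 1)*0) = -152 + 1*(-4*2/(-4)*0) = -152 + 1*(-4*(-1)*2/4*0) = -152 + 1*(-4*(-½)*0) = -152 + 1*(2*0) = -152 + 1*0 = -152 + 0 = -152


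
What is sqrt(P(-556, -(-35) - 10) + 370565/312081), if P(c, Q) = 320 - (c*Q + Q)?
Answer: 2*sqrt(7054241283210)/44583 ≈ 119.15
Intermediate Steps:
P(c, Q) = 320 - Q - Q*c (P(c, Q) = 320 - (Q*c + Q) = 320 - (Q + Q*c) = 320 + (-Q - Q*c) = 320 - Q - Q*c)
sqrt(P(-556, -(-35) - 10) + 370565/312081) = sqrt((320 - (-(-35) - 10) - 1*(-(-35) - 10)*(-556)) + 370565/312081) = sqrt((320 - (-7*(-5) - 10) - 1*(-7*(-5) - 10)*(-556)) + 370565*(1/312081)) = sqrt((320 - (35 - 10) - 1*(35 - 10)*(-556)) + 370565/312081) = sqrt((320 - 1*25 - 1*25*(-556)) + 370565/312081) = sqrt((320 - 25 + 13900) + 370565/312081) = sqrt(14195 + 370565/312081) = sqrt(4430360360/312081) = 2*sqrt(7054241283210)/44583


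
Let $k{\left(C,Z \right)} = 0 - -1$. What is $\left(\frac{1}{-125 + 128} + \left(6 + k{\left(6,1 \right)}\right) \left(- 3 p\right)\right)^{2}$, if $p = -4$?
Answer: $\frac{64009}{9} \approx 7112.1$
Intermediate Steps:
$k{\left(C,Z \right)} = 1$ ($k{\left(C,Z \right)} = 0 + 1 = 1$)
$\left(\frac{1}{-125 + 128} + \left(6 + k{\left(6,1 \right)}\right) \left(- 3 p\right)\right)^{2} = \left(\frac{1}{-125 + 128} + \left(6 + 1\right) \left(\left(-3\right) \left(-4\right)\right)\right)^{2} = \left(\frac{1}{3} + 7 \cdot 12\right)^{2} = \left(\frac{1}{3} + 84\right)^{2} = \left(\frac{253}{3}\right)^{2} = \frac{64009}{9}$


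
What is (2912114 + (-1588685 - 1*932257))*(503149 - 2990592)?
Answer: -973018053196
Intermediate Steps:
(2912114 + (-1588685 - 1*932257))*(503149 - 2990592) = (2912114 + (-1588685 - 932257))*(-2487443) = (2912114 - 2520942)*(-2487443) = 391172*(-2487443) = -973018053196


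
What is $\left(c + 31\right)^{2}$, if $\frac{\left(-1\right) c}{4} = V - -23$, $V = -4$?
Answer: $2025$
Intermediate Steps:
$c = -76$ ($c = - 4 \left(-4 - -23\right) = - 4 \left(-4 + 23\right) = \left(-4\right) 19 = -76$)
$\left(c + 31\right)^{2} = \left(-76 + 31\right)^{2} = \left(-45\right)^{2} = 2025$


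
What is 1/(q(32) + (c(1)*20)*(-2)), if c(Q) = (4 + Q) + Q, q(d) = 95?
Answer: -1/145 ≈ -0.0068966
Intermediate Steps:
c(Q) = 4 + 2*Q
1/(q(32) + (c(1)*20)*(-2)) = 1/(95 + ((4 + 2*1)*20)*(-2)) = 1/(95 + ((4 + 2)*20)*(-2)) = 1/(95 + (6*20)*(-2)) = 1/(95 + 120*(-2)) = 1/(95 - 240) = 1/(-145) = -1/145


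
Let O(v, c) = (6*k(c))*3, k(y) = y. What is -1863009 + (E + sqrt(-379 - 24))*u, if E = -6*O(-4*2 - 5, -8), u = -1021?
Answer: -2745153 - 1021*I*sqrt(403) ≈ -2.7452e+6 - 20496.0*I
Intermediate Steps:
O(v, c) = 18*c (O(v, c) = (6*c)*3 = 18*c)
E = 864 (E = -108*(-8) = -6*(-144) = 864)
-1863009 + (E + sqrt(-379 - 24))*u = -1863009 + (864 + sqrt(-379 - 24))*(-1021) = -1863009 + (864 + sqrt(-403))*(-1021) = -1863009 + (864 + I*sqrt(403))*(-1021) = -1863009 + (-882144 - 1021*I*sqrt(403)) = -2745153 - 1021*I*sqrt(403)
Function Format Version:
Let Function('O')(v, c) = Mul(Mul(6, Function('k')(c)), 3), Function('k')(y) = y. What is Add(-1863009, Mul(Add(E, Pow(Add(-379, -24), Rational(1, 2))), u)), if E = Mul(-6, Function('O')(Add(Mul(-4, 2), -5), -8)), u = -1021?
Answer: Add(-2745153, Mul(-1021, I, Pow(403, Rational(1, 2)))) ≈ Add(-2.7452e+6, Mul(-20496., I))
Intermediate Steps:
Function('O')(v, c) = Mul(18, c) (Function('O')(v, c) = Mul(Mul(6, c), 3) = Mul(18, c))
E = 864 (E = Mul(-6, Mul(18, -8)) = Mul(-6, -144) = 864)
Add(-1863009, Mul(Add(E, Pow(Add(-379, -24), Rational(1, 2))), u)) = Add(-1863009, Mul(Add(864, Pow(Add(-379, -24), Rational(1, 2))), -1021)) = Add(-1863009, Mul(Add(864, Pow(-403, Rational(1, 2))), -1021)) = Add(-1863009, Mul(Add(864, Mul(I, Pow(403, Rational(1, 2)))), -1021)) = Add(-1863009, Add(-882144, Mul(-1021, I, Pow(403, Rational(1, 2))))) = Add(-2745153, Mul(-1021, I, Pow(403, Rational(1, 2))))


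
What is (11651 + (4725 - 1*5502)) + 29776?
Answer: 40650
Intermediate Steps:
(11651 + (4725 - 1*5502)) + 29776 = (11651 + (4725 - 5502)) + 29776 = (11651 - 777) + 29776 = 10874 + 29776 = 40650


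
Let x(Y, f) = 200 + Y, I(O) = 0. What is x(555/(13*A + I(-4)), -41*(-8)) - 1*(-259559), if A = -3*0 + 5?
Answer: 3376978/13 ≈ 2.5977e+5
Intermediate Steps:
A = 5 (A = 0 + 5 = 5)
x(555/(13*A + I(-4)), -41*(-8)) - 1*(-259559) = (200 + 555/(13*5 + 0)) - 1*(-259559) = (200 + 555/(65 + 0)) + 259559 = (200 + 555/65) + 259559 = (200 + 555*(1/65)) + 259559 = (200 + 111/13) + 259559 = 2711/13 + 259559 = 3376978/13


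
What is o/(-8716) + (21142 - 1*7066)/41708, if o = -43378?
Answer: 241487005/45440866 ≈ 5.3143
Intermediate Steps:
o/(-8716) + (21142 - 1*7066)/41708 = -43378/(-8716) + (21142 - 1*7066)/41708 = -43378*(-1/8716) + (21142 - 7066)*(1/41708) = 21689/4358 + 14076*(1/41708) = 21689/4358 + 3519/10427 = 241487005/45440866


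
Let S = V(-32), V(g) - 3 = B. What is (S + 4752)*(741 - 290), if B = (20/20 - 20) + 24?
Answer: 2146760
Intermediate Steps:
B = 5 (B = (20*(1/20) - 20) + 24 = (1 - 20) + 24 = -19 + 24 = 5)
V(g) = 8 (V(g) = 3 + 5 = 8)
S = 8
(S + 4752)*(741 - 290) = (8 + 4752)*(741 - 290) = 4760*451 = 2146760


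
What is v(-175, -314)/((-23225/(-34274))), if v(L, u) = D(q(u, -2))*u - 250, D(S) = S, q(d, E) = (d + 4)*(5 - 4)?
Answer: 665532532/4645 ≈ 1.4328e+5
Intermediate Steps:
q(d, E) = 4 + d (q(d, E) = (4 + d)*1 = 4 + d)
v(L, u) = -250 + u*(4 + u) (v(L, u) = (4 + u)*u - 250 = u*(4 + u) - 250 = -250 + u*(4 + u))
v(-175, -314)/((-23225/(-34274))) = (-250 - 314*(4 - 314))/((-23225/(-34274))) = (-250 - 314*(-310))/((-23225*(-1/34274))) = (-250 + 97340)/(23225/34274) = 97090*(34274/23225) = 665532532/4645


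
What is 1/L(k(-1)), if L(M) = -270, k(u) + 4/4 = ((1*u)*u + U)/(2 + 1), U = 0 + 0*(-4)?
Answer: -1/270 ≈ -0.0037037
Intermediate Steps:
U = 0 (U = 0 + 0 = 0)
k(u) = -1 + u²/3 (k(u) = -1 + ((1*u)*u + 0)/(2 + 1) = -1 + (u*u + 0)/3 = -1 + (u² + 0)*(⅓) = -1 + u²*(⅓) = -1 + u²/3)
1/L(k(-1)) = 1/(-270) = -1/270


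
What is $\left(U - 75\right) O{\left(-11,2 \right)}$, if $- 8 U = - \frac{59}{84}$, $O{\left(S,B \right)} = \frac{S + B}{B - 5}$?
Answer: $- \frac{50341}{224} \approx -224.74$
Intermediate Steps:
$O{\left(S,B \right)} = \frac{B + S}{-5 + B}$
$U = \frac{59}{672}$ ($U = - \frac{\left(-59\right) \frac{1}{84}}{8} = \left(- \frac{1}{8}\right) \left(- \frac{59}{84}\right) = \frac{59}{672} \approx 0.087798$)
$\left(U - 75\right) O{\left(-11,2 \right)} = \left(\frac{59}{672} - 75\right) \frac{2 - 11}{-5 + 2} = - \frac{50341 \frac{1}{-3} \left(-9\right)}{672} = - \frac{50341 \left(\left(- \frac{1}{3}\right) \left(-9\right)\right)}{672} = \left(- \frac{50341}{672}\right) 3 = - \frac{50341}{224}$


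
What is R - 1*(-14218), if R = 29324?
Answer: 43542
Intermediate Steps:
R - 1*(-14218) = 29324 - 1*(-14218) = 29324 + 14218 = 43542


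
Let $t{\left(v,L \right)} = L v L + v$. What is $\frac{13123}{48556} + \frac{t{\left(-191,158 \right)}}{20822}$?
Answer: $- \frac{115628528017}{505516516} \approx -228.73$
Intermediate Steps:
$t{\left(v,L \right)} = v + v L^{2}$ ($t{\left(v,L \right)} = v L^{2} + v = v + v L^{2}$)
$\frac{13123}{48556} + \frac{t{\left(-191,158 \right)}}{20822} = \frac{13123}{48556} + \frac{\left(-191\right) \left(1 + 158^{2}\right)}{20822} = 13123 \cdot \frac{1}{48556} + - 191 \left(1 + 24964\right) \frac{1}{20822} = \frac{13123}{48556} + \left(-191\right) 24965 \cdot \frac{1}{20822} = \frac{13123}{48556} - \frac{4768315}{20822} = - \frac{115628528017}{505516516}$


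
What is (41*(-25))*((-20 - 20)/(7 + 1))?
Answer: 5125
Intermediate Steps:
(41*(-25))*((-20 - 20)/(7 + 1)) = -(-41000)/8 = -1025*(-5) = 5125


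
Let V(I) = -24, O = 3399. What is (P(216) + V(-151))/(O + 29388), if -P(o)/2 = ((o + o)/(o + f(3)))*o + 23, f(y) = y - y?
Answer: -934/32787 ≈ -0.028487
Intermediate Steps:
f(y) = 0
P(o) = -46 - 4*o (P(o) = -2*(((o + o)/(o + 0))*o + 23) = -2*(((2*o)/o)*o + 23) = -2*(2*o + 23) = -2*(23 + 2*o) = -46 - 4*o)
(P(216) + V(-151))/(O + 29388) = ((-46 - 4*216) - 24)/(3399 + 29388) = ((-46 - 864) - 24)/32787 = (-910 - 24)*(1/32787) = -934*1/32787 = -934/32787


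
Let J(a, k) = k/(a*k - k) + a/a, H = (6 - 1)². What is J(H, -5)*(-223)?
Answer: -5575/24 ≈ -232.29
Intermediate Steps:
H = 25 (H = 5² = 25)
J(a, k) = 1 + k/(-k + a*k) (J(a, k) = k/(-k + a*k) + 1 = 1 + k/(-k + a*k))
J(H, -5)*(-223) = (25/(-1 + 25))*(-223) = (25/24)*(-223) = -5575/24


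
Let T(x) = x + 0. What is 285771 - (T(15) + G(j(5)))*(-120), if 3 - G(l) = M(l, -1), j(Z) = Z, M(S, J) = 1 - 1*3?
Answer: 288171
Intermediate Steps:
M(S, J) = -2 (M(S, J) = 1 - 3 = -2)
T(x) = x
G(l) = 5 (G(l) = 3 - 1*(-2) = 3 + 2 = 5)
285771 - (T(15) + G(j(5)))*(-120) = 285771 - (15 + 5)*(-120) = 285771 - 20*(-120) = 285771 - 1*(-2400) = 285771 + 2400 = 288171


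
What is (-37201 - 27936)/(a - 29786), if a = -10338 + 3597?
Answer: 65137/36527 ≈ 1.7833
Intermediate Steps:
a = -6741
(-37201 - 27936)/(a - 29786) = (-37201 - 27936)/(-6741 - 29786) = -65137/(-36527) = -65137*(-1/36527) = 65137/36527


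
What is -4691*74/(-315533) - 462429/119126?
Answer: -104558924773/37588184158 ≈ -2.7817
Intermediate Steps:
-4691*74/(-315533) - 462429/119126 = -347134*(-1/315533) - 462429*1/119126 = 347134/315533 - 462429/119126 = -104558924773/37588184158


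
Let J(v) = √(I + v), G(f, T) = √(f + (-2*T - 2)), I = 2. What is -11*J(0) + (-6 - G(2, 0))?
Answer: -6 - 11*√2 ≈ -21.556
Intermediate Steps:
G(f, T) = √(-2 + f - 2*T) (G(f, T) = √(f + (-2 - 2*T)) = √(-2 + f - 2*T))
J(v) = √(2 + v)
-11*J(0) + (-6 - G(2, 0)) = -11*√(2 + 0) + (-6 - √(-2 + 2 - 2*0)) = -11*√2 + (-6 - √(-2 + 2 + 0)) = -11*√2 + (-6 - √0) = -11*√2 + (-6 - 1*0) = -11*√2 + (-6 + 0) = -11*√2 - 6 = -6 - 11*√2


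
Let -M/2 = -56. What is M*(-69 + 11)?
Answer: -6496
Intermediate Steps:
M = 112 (M = -2*(-56) = 112)
M*(-69 + 11) = 112*(-69 + 11) = 112*(-58) = -6496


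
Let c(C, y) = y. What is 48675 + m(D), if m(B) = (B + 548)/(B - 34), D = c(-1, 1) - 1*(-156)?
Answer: 1995910/41 ≈ 48681.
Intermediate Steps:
D = 157 (D = 1 - 1*(-156) = 1 + 156 = 157)
m(B) = (548 + B)/(-34 + B)
48675 + m(D) = 48675 + (548 + 157)/(-34 + 157) = 48675 + 705/123 = 48675 + (1/123)*705 = 48675 + 235/41 = 1995910/41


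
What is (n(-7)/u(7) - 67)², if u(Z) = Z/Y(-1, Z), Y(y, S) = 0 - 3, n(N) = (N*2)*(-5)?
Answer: 9409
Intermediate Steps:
n(N) = -10*N (n(N) = (2*N)*(-5) = -10*N)
Y(y, S) = -3
u(Z) = -Z/3 (u(Z) = Z/(-3) = Z*(-⅓) = -Z/3)
(n(-7)/u(7) - 67)² = ((-10*(-7))/((-⅓*7)) - 67)² = (70/(-7/3) - 67)² = (70*(-3/7) - 67)² = (-30 - 67)² = (-97)² = 9409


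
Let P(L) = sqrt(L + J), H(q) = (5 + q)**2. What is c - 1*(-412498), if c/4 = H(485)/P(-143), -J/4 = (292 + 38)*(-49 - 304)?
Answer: 412498 + 960400*sqrt(465817)/465817 ≈ 4.1391e+5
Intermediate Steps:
J = 465960 (J = -4*(292 + 38)*(-49 - 304) = -1320*(-353) = -4*(-116490) = 465960)
P(L) = sqrt(465960 + L) (P(L) = sqrt(L + 465960) = sqrt(465960 + L))
c = 960400*sqrt(465817)/465817 (c = 4*((5 + 485)**2/(sqrt(465960 - 143))) = 4*(490**2/(sqrt(465817))) = 4*(240100*(sqrt(465817)/465817)) = 4*(240100*sqrt(465817)/465817) = 960400*sqrt(465817)/465817 ≈ 1407.2)
c - 1*(-412498) = 960400*sqrt(465817)/465817 - 1*(-412498) = 960400*sqrt(465817)/465817 + 412498 = 412498 + 960400*sqrt(465817)/465817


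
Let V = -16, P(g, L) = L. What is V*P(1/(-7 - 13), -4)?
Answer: 64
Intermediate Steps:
V*P(1/(-7 - 13), -4) = -16*(-4) = 64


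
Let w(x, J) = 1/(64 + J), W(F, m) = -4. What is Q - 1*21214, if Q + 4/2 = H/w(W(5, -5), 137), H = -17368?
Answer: -3512184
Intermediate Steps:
Q = -3490970 (Q = -2 - 17368/(1/(64 + 137)) = -2 - 17368/(1/201) = -2 - 17368/1/201 = -2 - 17368*201 = -2 - 3490968 = -3490970)
Q - 1*21214 = -3490970 - 1*21214 = -3490970 - 21214 = -3512184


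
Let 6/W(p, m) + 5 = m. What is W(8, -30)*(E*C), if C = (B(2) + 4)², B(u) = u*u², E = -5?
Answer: 864/7 ≈ 123.43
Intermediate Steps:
W(p, m) = 6/(-5 + m)
B(u) = u³
C = 144 (C = (2³ + 4)² = (8 + 4)² = 12² = 144)
W(8, -30)*(E*C) = (6/(-5 - 30))*(-5*144) = (6/(-35))*(-720) = (6*(-1/35))*(-720) = -6/35*(-720) = 864/7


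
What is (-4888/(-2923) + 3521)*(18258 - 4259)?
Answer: 144144497229/2923 ≈ 4.9314e+7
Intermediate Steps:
(-4888/(-2923) + 3521)*(18258 - 4259) = (-4888*(-1/2923) + 3521)*13999 = (4888/2923 + 3521)*13999 = (10296771/2923)*13999 = 144144497229/2923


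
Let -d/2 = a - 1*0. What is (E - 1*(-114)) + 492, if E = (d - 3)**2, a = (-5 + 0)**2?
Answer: 3415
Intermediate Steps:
a = 25 (a = (-5)**2 = 25)
d = -50 (d = -2*(25 - 1*0) = -2*(25 + 0) = -2*25 = -50)
E = 2809 (E = (-50 - 3)**2 = (-53)**2 = 2809)
(E - 1*(-114)) + 492 = (2809 - 1*(-114)) + 492 = (2809 + 114) + 492 = 2923 + 492 = 3415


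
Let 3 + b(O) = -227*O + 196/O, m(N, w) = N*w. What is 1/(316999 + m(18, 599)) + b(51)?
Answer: -193516657853/16716831 ≈ -11576.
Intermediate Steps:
b(O) = -3 - 227*O + 196/O (b(O) = -3 + (-227*O + 196/O) = -3 - 227*O + 196/O)
1/(316999 + m(18, 599)) + b(51) = 1/(316999 + 18*599) + (-3 - 227*51 + 196/51) = 1/(316999 + 10782) + (-3 - 11577 + 196*(1/51)) = 1/327781 + (-3 - 11577 + 196/51) = 1/327781 - 590384/51 = -193516657853/16716831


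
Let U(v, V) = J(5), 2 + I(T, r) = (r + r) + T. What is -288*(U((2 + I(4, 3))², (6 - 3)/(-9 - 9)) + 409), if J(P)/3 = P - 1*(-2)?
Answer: -123840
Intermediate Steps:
I(T, r) = -2 + T + 2*r (I(T, r) = -2 + ((r + r) + T) = -2 + (2*r + T) = -2 + (T + 2*r) = -2 + T + 2*r)
J(P) = 6 + 3*P (J(P) = 3*(P - 1*(-2)) = 3*(P + 2) = 3*(2 + P) = 6 + 3*P)
U(v, V) = 21 (U(v, V) = 6 + 3*5 = 6 + 15 = 21)
-288*(U((2 + I(4, 3))², (6 - 3)/(-9 - 9)) + 409) = -288*(21 + 409) = -288*430 = -123840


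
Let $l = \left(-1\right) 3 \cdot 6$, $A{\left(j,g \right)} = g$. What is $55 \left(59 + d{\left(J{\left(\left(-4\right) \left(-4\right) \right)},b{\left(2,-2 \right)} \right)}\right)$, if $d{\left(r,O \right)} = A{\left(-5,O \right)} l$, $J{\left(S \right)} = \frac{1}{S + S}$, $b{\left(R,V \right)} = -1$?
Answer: $4235$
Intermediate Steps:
$l = -18$ ($l = \left(-3\right) 6 = -18$)
$J{\left(S \right)} = \frac{1}{2 S}$
$d{\left(r,O \right)} = - 18 O$ ($d{\left(r,O \right)} = O \left(-18\right) = - 18 O$)
$55 \left(59 + d{\left(J{\left(\left(-4\right) \left(-4\right) \right)},b{\left(2,-2 \right)} \right)}\right) = 55 \left(59 - -18\right) = 55 \left(59 + 18\right) = 55 \cdot 77 = 4235$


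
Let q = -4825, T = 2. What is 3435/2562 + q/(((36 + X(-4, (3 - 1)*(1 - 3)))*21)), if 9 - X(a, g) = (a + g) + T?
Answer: -413465/130662 ≈ -3.1644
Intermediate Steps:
X(a, g) = 7 - a - g (X(a, g) = 9 - ((a + g) + 2) = 9 - (2 + a + g) = 9 + (-2 - a - g) = 7 - a - g)
3435/2562 + q/(((36 + X(-4, (3 - 1)*(1 - 3)))*21)) = 3435/2562 - 4825*1/(21*(36 + (7 - 1*(-4) - (3 - 1)*(1 - 3)))) = 3435*(1/2562) - 4825*1/(21*(36 + (7 + 4 - 2*(-2)))) = 1145/854 - 4825*1/(21*(36 + (7 + 4 - 1*(-4)))) = 1145/854 - 4825*1/(21*(36 + (7 + 4 + 4))) = 1145/854 - 4825*1/(21*(36 + 15)) = 1145/854 - 4825/(51*21) = 1145/854 - 4825/1071 = -413465/130662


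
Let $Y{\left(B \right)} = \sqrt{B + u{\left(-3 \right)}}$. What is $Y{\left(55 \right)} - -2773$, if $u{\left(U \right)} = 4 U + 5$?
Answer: $2773 + 4 \sqrt{3} \approx 2779.9$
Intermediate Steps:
$u{\left(U \right)} = 5 + 4 U$
$Y{\left(B \right)} = \sqrt{-7 + B}$ ($Y{\left(B \right)} = \sqrt{B + \left(5 + 4 \left(-3\right)\right)} = \sqrt{B + \left(5 - 12\right)} = \sqrt{B - 7} = \sqrt{-7 + B}$)
$Y{\left(55 \right)} - -2773 = \sqrt{-7 + 55} - -2773 = \sqrt{48} + 2773 = 4 \sqrt{3} + 2773 = 2773 + 4 \sqrt{3}$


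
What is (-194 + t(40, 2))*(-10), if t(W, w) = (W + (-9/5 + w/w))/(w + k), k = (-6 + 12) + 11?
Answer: 36468/19 ≈ 1919.4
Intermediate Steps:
k = 17 (k = 6 + 11 = 17)
t(W, w) = (-⅘ + W)/(17 + w) (t(W, w) = (W + (-9/5 + w/w))/(w + 17) = (W + (-9*⅕ + 1))/(17 + w) = (W + (-9/5 + 1))/(17 + w) = (W - ⅘)/(17 + w) = (-⅘ + W)/(17 + w))
(-194 + t(40, 2))*(-10) = (-194 + (-⅘ + 40)/(17 + 2))*(-10) = (-194 + (196/5)/19)*(-10) = (-194 + (1/19)*(196/5))*(-10) = (-194 + 196/95)*(-10) = -18234/95*(-10) = 36468/19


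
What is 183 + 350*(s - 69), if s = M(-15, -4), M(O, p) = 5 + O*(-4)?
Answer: -1217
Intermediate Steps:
M(O, p) = 5 - 4*O
s = 65 (s = 5 - 4*(-15) = 5 + 60 = 65)
183 + 350*(s - 69) = 183 + 350*(65 - 69) = 183 + 350*(-4) = 183 - 1400 = -1217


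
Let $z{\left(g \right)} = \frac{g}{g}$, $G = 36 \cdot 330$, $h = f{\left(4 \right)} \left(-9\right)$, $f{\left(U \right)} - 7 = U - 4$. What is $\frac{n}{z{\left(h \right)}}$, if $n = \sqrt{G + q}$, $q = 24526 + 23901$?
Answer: $\sqrt{60307} \approx 245.57$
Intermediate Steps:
$f{\left(U \right)} = 3 + U$ ($f{\left(U \right)} = 7 + \left(U - 4\right) = 7 + \left(-4 + U\right) = 3 + U$)
$q = 48427$
$h = -63$ ($h = \left(3 + 4\right) \left(-9\right) = 7 \left(-9\right) = -63$)
$G = 11880$
$z{\left(g \right)} = 1$
$n = \sqrt{60307}$ ($n = \sqrt{11880 + 48427} = \sqrt{60307} \approx 245.57$)
$\frac{n}{z{\left(h \right)}} = \frac{\sqrt{60307}}{1} = \sqrt{60307} \cdot 1 = \sqrt{60307}$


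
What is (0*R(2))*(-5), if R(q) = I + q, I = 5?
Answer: 0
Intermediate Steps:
R(q) = 5 + q
(0*R(2))*(-5) = (0*(5 + 2))*(-5) = (0*7)*(-5) = 0*(-5) = 0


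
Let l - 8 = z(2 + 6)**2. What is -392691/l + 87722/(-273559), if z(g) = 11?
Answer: -35811824469/11763037 ≈ -3044.4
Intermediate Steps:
l = 129 (l = 8 + 11**2 = 8 + 121 = 129)
-392691/l + 87722/(-273559) = -392691/129 + 87722/(-273559) = -392691*1/129 + 87722*(-1/273559) = -130897/43 - 87722/273559 = -35811824469/11763037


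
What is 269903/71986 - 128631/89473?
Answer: 14889399953/6440803378 ≈ 2.3117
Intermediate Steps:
269903/71986 - 128631/89473 = 14889399953/6440803378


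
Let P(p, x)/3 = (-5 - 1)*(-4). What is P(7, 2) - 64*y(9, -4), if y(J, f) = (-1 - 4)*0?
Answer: 72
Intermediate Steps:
P(p, x) = 72 (P(p, x) = 3*((-5 - 1)*(-4)) = 3*(-6*(-4)) = 3*24 = 72)
y(J, f) = 0 (y(J, f) = -5*0 = 0)
P(7, 2) - 64*y(9, -4) = 72 - 64*0 = 72 + 0 = 72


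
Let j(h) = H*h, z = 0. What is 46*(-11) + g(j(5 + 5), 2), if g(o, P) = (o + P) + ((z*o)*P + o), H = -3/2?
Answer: -534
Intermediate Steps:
H = -3/2 (H = -3*1/2 = -3/2 ≈ -1.5000)
j(h) = -3*h/2
g(o, P) = P + 2*o (g(o, P) = (o + P) + ((0*o)*P + o) = (P + o) + (0*P + o) = (P + o) + (0 + o) = (P + o) + o = P + 2*o)
46*(-11) + g(j(5 + 5), 2) = 46*(-11) + (2 + 2*(-3*(5 + 5)/2)) = -506 + (2 + 2*(-3/2*10)) = -506 + (2 + 2*(-15)) = -506 + (2 - 30) = -506 - 28 = -534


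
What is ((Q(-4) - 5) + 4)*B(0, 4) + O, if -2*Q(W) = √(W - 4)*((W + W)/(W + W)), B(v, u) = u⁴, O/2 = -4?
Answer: -264 - 256*I*√2 ≈ -264.0 - 362.04*I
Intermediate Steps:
O = -8 (O = 2*(-4) = -8)
Q(W) = -√(-4 + W)/2 (Q(W) = -√(W - 4)*(W + W)/(W + W)/2 = -√(-4 + W)*(2*W)/((2*W))/2 = -√(-4 + W)*(2*W)*(1/(2*W))/2 = -√(-4 + W)/2)
((Q(-4) - 5) + 4)*B(0, 4) + O = ((-√(-4 - 4)/2 - 5) + 4)*4⁴ - 8 = ((-I*√2 - 5) + 4)*256 - 8 = ((-5 - I*√2) + 4)*256 - 8 = (-1 - I*√2)*256 - 8 = (-256 - 256*I*√2) - 8 = -264 - 256*I*√2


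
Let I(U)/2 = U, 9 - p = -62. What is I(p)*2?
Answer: 284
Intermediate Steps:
p = 71 (p = 9 - 1*(-62) = 9 + 62 = 71)
I(U) = 2*U
I(p)*2 = (2*71)*2 = 142*2 = 284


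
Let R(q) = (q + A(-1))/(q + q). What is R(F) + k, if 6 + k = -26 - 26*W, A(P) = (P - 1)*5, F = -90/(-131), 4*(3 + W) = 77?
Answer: -8303/18 ≈ -461.28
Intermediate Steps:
W = 65/4 (W = -3 + (¼)*77 = -3 + 77/4 = 65/4 ≈ 16.250)
F = 90/131 (F = -90*(-1/131) = 90/131 ≈ 0.68702)
A(P) = -5 + 5*P (A(P) = (-1 + P)*5 = -5 + 5*P)
R(q) = (-10 + q)/(2*q) (R(q) = (q + (-5 + 5*(-1)))/(q + q) = (q + (-5 - 5))/((2*q)) = (q - 10)*(1/(2*q)) = (-10 + q)*(1/(2*q)) = (-10 + q)/(2*q))
k = -909/2 (k = -6 + (-26 - 26*65/4) = -6 + (-26 - 845/2) = -6 - 897/2 = -909/2 ≈ -454.50)
R(F) + k = (-10 + 90/131)/(2*(90/131)) - 909/2 = (½)*(131/90)*(-1220/131) - 909/2 = -61/9 - 909/2 = -8303/18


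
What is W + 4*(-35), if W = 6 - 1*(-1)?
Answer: -133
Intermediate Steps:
W = 7 (W = 6 + 1 = 7)
W + 4*(-35) = 7 + 4*(-35) = 7 - 140 = -133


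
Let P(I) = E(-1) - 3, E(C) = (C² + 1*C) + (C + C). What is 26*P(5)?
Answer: -130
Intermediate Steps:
E(C) = C² + 3*C (E(C) = (C² + C) + 2*C = (C + C²) + 2*C = C² + 3*C)
P(I) = -5 (P(I) = -(3 - 1) - 3 = -1*2 - 3 = -2 - 3 = -5)
26*P(5) = 26*(-5) = -130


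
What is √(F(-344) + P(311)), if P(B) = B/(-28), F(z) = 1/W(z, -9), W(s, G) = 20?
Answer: 3*I*√1505/35 ≈ 3.3252*I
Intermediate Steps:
F(z) = 1/20
P(B) = -B/28 (P(B) = B*(-1/28) = -B/28)
√(F(-344) + P(311)) = √(1/20 - 1/28*311) = √(1/20 - 311/28) = √(-387/35) = 3*I*√1505/35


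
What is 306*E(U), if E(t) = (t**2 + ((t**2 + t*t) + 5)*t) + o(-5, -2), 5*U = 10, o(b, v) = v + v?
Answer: 7956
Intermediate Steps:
o(b, v) = 2*v
U = 2 (U = (1/5)*10 = 2)
E(t) = -4 + t**2 + t*(5 + 2*t**2) (E(t) = (t**2 + ((t**2 + t*t) + 5)*t) + 2*(-2) = (t**2 + ((t**2 + t**2) + 5)*t) - 4 = (t**2 + (2*t**2 + 5)*t) - 4 = (t**2 + (5 + 2*t**2)*t) - 4 = (t**2 + t*(5 + 2*t**2)) - 4 = -4 + t**2 + t*(5 + 2*t**2))
306*E(U) = 306*(-4 + 2**2 + 2*2**3 + 5*2) = 306*(-4 + 4 + 2*8 + 10) = 306*(-4 + 4 + 16 + 10) = 306*26 = 7956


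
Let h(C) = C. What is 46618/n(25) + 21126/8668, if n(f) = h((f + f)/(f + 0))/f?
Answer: 2525540713/4334 ≈ 5.8273e+5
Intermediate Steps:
n(f) = 2/f (n(f) = ((f + f)/(f + 0))/f = ((2*f)/f)/f = 2/f)
46618/n(25) + 21126/8668 = 46618/((2/25)) + 21126/8668 = 46618/((2*(1/25))) + 21126*(1/8668) = 46618/(2/25) + 10563/4334 = 46618*(25/2) + 10563/4334 = 582725 + 10563/4334 = 2525540713/4334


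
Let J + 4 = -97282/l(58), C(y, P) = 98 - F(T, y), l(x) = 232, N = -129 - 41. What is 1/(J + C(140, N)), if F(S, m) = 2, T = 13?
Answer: -116/37969 ≈ -0.0030551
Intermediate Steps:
N = -170
C(y, P) = 96 (C(y, P) = 98 - 1*2 = 98 - 2 = 96)
J = -49105/116 (J = -4 - 97282/232 = -4 - 97282*1/232 = -4 - 48641/116 = -49105/116 ≈ -423.32)
1/(J + C(140, N)) = 1/(-49105/116 + 96) = 1/(-37969/116) = -116/37969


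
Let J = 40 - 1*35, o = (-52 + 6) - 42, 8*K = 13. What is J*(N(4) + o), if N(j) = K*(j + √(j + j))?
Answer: -815/2 + 65*√2/4 ≈ -384.52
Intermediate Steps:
K = 13/8 (K = (⅛)*13 = 13/8 ≈ 1.6250)
N(j) = 13*j/8 + 13*√2*√j/8 (N(j) = 13*(j + √(j + j))/8 = 13*(j + √(2*j))/8 = 13*(j + √2*√j)/8 = 13*j/8 + 13*√2*√j/8)
o = -88 (o = -46 - 42 = -88)
J = 5 (J = 40 - 35 = 5)
J*(N(4) + o) = 5*(((13/8)*4 + 13*√2*√4/8) - 88) = 5*((13/2 + (13/8)*√2*2) - 88) = 5*((13/2 + 13*√2/4) - 88) = 5*(-163/2 + 13*√2/4) = -815/2 + 65*√2/4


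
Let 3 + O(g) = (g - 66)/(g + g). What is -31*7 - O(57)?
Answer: -8129/38 ≈ -213.92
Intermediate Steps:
O(g) = -3 + (-66 + g)/(2*g) (O(g) = -3 + (g - 66)/(g + g) = -3 + (-66 + g)/((2*g)) = -3 + (-66 + g)*(1/(2*g)) = -3 + (-66 + g)/(2*g))
-31*7 - O(57) = -31*7 - (-5/2 - 33/57) = -217 - (-5/2 - 33*1/57) = -217 - (-5/2 - 11/19) = -217 - 1*(-117/38) = -217 + 117/38 = -8129/38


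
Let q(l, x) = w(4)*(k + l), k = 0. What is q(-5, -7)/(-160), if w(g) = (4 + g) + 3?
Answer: 11/32 ≈ 0.34375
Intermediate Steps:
w(g) = 7 + g
q(l, x) = 11*l (q(l, x) = (7 + 4)*(0 + l) = 11*l)
q(-5, -7)/(-160) = (11*(-5))/(-160) = -55*(-1/160) = 11/32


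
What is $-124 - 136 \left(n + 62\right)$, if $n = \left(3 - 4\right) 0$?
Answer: $-8556$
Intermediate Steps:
$n = 0$ ($n = \left(-1\right) 0 = 0$)
$-124 - 136 \left(n + 62\right) = -124 - 136 \left(0 + 62\right) = -124 - 8432 = -8556$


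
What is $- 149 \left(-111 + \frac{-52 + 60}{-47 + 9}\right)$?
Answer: $\frac{314837}{19} \approx 16570.0$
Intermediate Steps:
$- 149 \left(-111 + \frac{-52 + 60}{-47 + 9}\right) = - 149 \left(-111 + \frac{8}{-38}\right) = - 149 \left(-111 + 8 \left(- \frac{1}{38}\right)\right) = - 149 \left(-111 - \frac{4}{19}\right) = \left(-149\right) \left(- \frac{2113}{19}\right) = \frac{314837}{19}$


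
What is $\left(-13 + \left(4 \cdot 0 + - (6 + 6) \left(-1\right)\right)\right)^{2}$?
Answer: $1$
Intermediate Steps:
$\left(-13 + \left(4 \cdot 0 + - (6 + 6) \left(-1\right)\right)\right)^{2} = \left(-13 + \left(0 + \left(-1\right) 12 \left(-1\right)\right)\right)^{2} = \left(-13 + \left(0 - -12\right)\right)^{2} = \left(-13 + \left(0 + 12\right)\right)^{2} = \left(-13 + 12\right)^{2} = \left(-1\right)^{2} = 1$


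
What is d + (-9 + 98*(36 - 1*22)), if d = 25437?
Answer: 26800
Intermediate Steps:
d + (-9 + 98*(36 - 1*22)) = 25437 + (-9 + 98*(36 - 1*22)) = 25437 + (-9 + 98*(36 - 22)) = 25437 + (-9 + 98*14) = 25437 + (-9 + 1372) = 25437 + 1363 = 26800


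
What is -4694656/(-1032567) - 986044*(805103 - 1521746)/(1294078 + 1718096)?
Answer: 4504128803270134/19199206609 ≈ 2.3460e+5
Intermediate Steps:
-4694656/(-1032567) - 986044*(805103 - 1521746)/(1294078 + 1718096) = -4694656*(-1/1032567) - 986044/(3012174/(-716643)) = 4694656/1032567 - 986044/(3012174*(-1/716643)) = 4694656/1032567 - 986044/(-334686/79627) = 4694656/1032567 - 986044*(-79627/334686) = 4694656/1032567 + 39257862794/167343 = 4504128803270134/19199206609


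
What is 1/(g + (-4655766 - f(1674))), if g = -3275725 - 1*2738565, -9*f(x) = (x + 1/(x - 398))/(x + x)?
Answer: -38448432/410246920416167 ≈ -9.3720e-8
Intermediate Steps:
f(x) = -(x + 1/(-398 + x))/(18*x) (f(x) = -(x + 1/(x - 398))/(9*(x + x)) = -(x + 1/(-398 + x))/(9*(2*x)) = -(x + 1/(-398 + x))*1/(2*x)/9 = -(x + 1/(-398 + x))/(18*x))
g = -6014290 (g = -3275725 - 2738565 = -6014290)
1/(g + (-4655766 - f(1674))) = 1/(-6014290 + (-4655766 - (-1 - 1*1674² + 398*1674)/(18*1674*(-398 + 1674)))) = 1/(-6014290 + (-4655766 - (-1 - 1*2802276 + 666252)/(18*1674*1276))) = 1/(-6014290 + (-4655766 - (-1 - 2802276 + 666252)/(18*1674*1276))) = 1/(-6014290 + (-4655766 - (-2136025)/(18*1674*1276))) = 1/(-6014290 + (-4655766 - 1*(-2136025/38448432))) = 1/(-6014290 + (-4655766 + 2136025/38448432)) = 1/(-6014290 - 179006900322887/38448432) = 1/(-410246920416167/38448432) = -38448432/410246920416167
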